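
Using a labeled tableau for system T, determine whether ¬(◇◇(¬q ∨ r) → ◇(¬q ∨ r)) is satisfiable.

1. ¬(◇◇(¬q ∨ r) → ◇(¬q ∨ r)), u
2. ◇◇(¬q ∨ r), u
3. ¬◇(¬q ∨ r), u
4. ¬(¬q ∨ r), u
5. q, u
6. ¬r, u
7. ◇(¬q ∨ r), v
8. ¬(¬q ∨ r), v
9. q, v
10. ¬r, v
11. ¬q ∨ r, w
12. r, w
Accessibility: uRu, uRv, vRv, vRw, wRw

Satisfiable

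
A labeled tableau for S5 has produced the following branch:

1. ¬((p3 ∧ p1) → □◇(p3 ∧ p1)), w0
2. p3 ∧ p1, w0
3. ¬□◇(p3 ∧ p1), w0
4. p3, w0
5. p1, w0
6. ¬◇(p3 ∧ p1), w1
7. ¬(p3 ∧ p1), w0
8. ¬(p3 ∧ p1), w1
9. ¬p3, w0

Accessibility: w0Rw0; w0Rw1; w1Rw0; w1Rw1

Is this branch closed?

Yes, closed

Both p3 and ¬p3 appear at w0.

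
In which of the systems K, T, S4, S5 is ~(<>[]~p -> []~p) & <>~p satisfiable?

S4-tableau for the formula:
1. ~(<>[]~p -> []~p) & <>~p, u
2. ~(<>[]~p -> []~p), u   [&-rule on 1]
3. <>~p, u   [&-rule on 1]
4. <>[]~p, u   [~->-rule on 2]
5. ~[]~p, u   [~->-rule on 2]
6. ~p, v   [<>-rule on 3: fresh world v, uRv]
7. []~p, w   [<>-rule on 4: fresh world w, uRw]
8. ~p, w   [[]-rule on 7 via wRw]
9. p, x   [~[]-rule on 5: fresh world x, uRx]
Accessibility: uRu, uRv, uRw, uRx, vRv, wRw, xRx
Complete open branch: satisfiable in S4, hence also in K, T (this S4-model is also a K-model and a T-model).
S5-tableau for the formula:
1. ~(<>[]~p -> []~p) & <>~p, u
2. ~(<>[]~p -> []~p), u   [&-rule on 1]
3. <>~p, u   [&-rule on 1]
4. <>[]~p, u   [~->-rule on 2]
5. ~[]~p, u   [~->-rule on 2]
6. ~p, v   [<>-rule on 3: fresh world v, uRv]
7. []~p, w   [<>-rule on 4: fresh world w, uRw]
8. ~p, u   [[]-rule on 7 via wRu]
9. ~p, w   [[]-rule on 7 via wRw]
10. p, x   [~[]-rule on 5: fresh world x, uRx]
11. ~p, x   [[]-rule on 7 via wRx]
Accessibility: uRu, uRv, uRw, uRx, vRu, vRv, vRw, vRx, wRu, wRv, wRw, wRx, xRu, xRv, xRw, xRx
Branch closes: p and ~p both at x.
Every branch closes (one shown): unsatisfiable in S5.

K, T, S4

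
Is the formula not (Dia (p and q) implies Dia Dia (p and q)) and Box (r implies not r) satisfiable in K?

Yes, satisfiable

1. not (Dia (p and q) implies Dia Dia (p and q)) and Box (r implies not r), w0
2. not (Dia (p and q) implies Dia Dia (p and q)), w0   [and-rule on 1]
3. Box (r implies not r), w0   [and-rule on 1]
4. Dia (p and q), w0   [neg-implies-rule on 2]
5. not Dia Dia (p and q), w0   [neg-implies-rule on 2]
6. p and q, w1   [Dia-rule on 4: fresh world w1, w0Rw1]
7. p, w1   [and-rule on 6]
8. q, w1   [and-rule on 6]
9. r implies not r, w1   [Box-rule on 3 via w0Rw1]
10. not Dia (p and q), w1   [neg-Dia-rule on 5 via w0Rw1]
11. not r, w1   [implies-rule on 9 (branches; this branch)]
Accessibility: w0Rw1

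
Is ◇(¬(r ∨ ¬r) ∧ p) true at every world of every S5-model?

Tableau for the negation ¬◇(¬(r ∨ ¬r) ∧ p):
1. ¬◇(¬(r ∨ ¬r) ∧ p), 0
2. ¬(¬(r ∨ ¬r) ∧ p), 0   [¬◇-rule on 1 via 0R0]
3. ¬p, 0   [¬∧-rule on 2 (branches; this branch)]
Accessibility: 0R0
The negation has an open branch (countermodel exists).

Invalid (countermodel exists)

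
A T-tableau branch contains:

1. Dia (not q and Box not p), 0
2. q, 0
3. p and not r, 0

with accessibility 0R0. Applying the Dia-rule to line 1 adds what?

a fresh world 1 with 0R1, and not q and Box not p at 1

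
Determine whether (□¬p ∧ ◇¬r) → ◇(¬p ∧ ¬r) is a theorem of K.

Yes, valid

Tableau for the negation ¬((□¬p ∧ ◇¬r) → ◇(¬p ∧ ¬r)):
1. ¬((□¬p ∧ ◇¬r) → ◇(¬p ∧ ¬r)), u
2. □¬p ∧ ◇¬r, u   [¬→-rule on 1]
3. ¬◇(¬p ∧ ¬r), u   [¬→-rule on 1]
4. □¬p, u   [∧-rule on 2]
5. ◇¬r, u   [∧-rule on 2]
6. ¬r, v   [◇-rule on 5: fresh world v, uRv]
7. ¬(¬p ∧ ¬r), v   [¬◇-rule on 3 via uRv]
8. ¬p, v   [□-rule on 4 via uRv]
9. r, v   [¬∧-rule on 7 (branches; this branch)]
Accessibility: uRv
Branch closes: r and ¬r both at v.
Every branch of the negation's tableau closes; the branch above is one of them.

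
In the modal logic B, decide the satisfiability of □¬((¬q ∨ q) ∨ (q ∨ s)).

1. □¬((¬q ∨ q) ∨ (q ∨ s)), 0
2. ¬((¬q ∨ q) ∨ (q ∨ s)), 0
3. ¬(¬q ∨ q), 0
4. ¬(q ∨ s), 0
5. q, 0
6. ¬q, 0
Accessibility: 0R0
Branch closes: q and ¬q both at 0.
Every branch closes; the branch above is one of them.

Unsatisfiable (every branch closes)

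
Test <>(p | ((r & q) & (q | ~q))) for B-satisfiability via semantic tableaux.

1. <>(p | ((r & q) & (q | ~q))), 0
2. p | ((r & q) & (q | ~q)), 1
3. (r & q) & (q | ~q), 1
4. r & q, 1
5. q | ~q, 1
6. r, 1
7. q, 1
Accessibility: 0R0, 0R1, 1R0, 1R1

Satisfiable (open branch found)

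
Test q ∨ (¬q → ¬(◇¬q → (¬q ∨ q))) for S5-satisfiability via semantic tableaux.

Yes, satisfiable

1. q ∨ (¬q → ¬(◇¬q → (¬q ∨ q))), 0
2. ¬q → ¬(◇¬q → (¬q ∨ q)), 0   [∨-rule on 1 (branches; this branch)]
3. q, 0   [→-rule on 2 (branches; this branch)]
Accessibility: 0R0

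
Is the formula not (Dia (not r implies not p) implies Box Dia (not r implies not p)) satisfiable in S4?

1. not (Dia (not r implies not p) implies Box Dia (not r implies not p)), u
2. Dia (not r implies not p), u
3. not Box Dia (not r implies not p), u
4. not r implies not p, v
5. not p, v
6. not Dia (not r implies not p), w
7. not (not r implies not p), w
8. not r, w
9. p, w
Accessibility: uRu, uRv, uRw, vRv, wRw

Satisfiable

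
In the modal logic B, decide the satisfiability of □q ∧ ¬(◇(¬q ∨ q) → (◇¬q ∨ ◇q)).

Unsatisfiable

1. □q ∧ ¬(◇(¬q ∨ q) → (◇¬q ∨ ◇q)), w0
2. □q, w0
3. ¬(◇(¬q ∨ q) → (◇¬q ∨ ◇q)), w0
4. ◇(¬q ∨ q), w0
5. ¬(◇¬q ∨ ◇q), w0
6. ¬◇¬q, w0
7. ¬◇q, w0
8. q, w0
9. ¬q, w0
Accessibility: w0Rw0
Branch closes: q and ¬q both at w0.
All branches of the tableau close; one closing branch shown above.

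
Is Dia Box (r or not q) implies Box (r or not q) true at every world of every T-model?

Tableau for the negation not (Dia Box (r or not q) implies Box (r or not q)):
1. not (Dia Box (r or not q) implies Box (r or not q)), w0
2. Dia Box (r or not q), w0
3. not Box (r or not q), w0
4. Box (r or not q), w1
5. r or not q, w1
6. not q, w1
7. not (r or not q), w2
8. not r, w2
9. q, w2
Accessibility: w0Rw0, w0Rw1, w0Rw2, w1Rw1, w2Rw2
The negation has an open branch (countermodel exists).

Not valid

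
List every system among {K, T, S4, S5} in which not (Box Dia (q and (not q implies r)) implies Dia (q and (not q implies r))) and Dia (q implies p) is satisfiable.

T-tableau for the formula:
1. not (Box Dia (q and (not q implies r)) implies Dia (q and (not q implies r))) and Dia (q implies p), u
2. not (Box Dia (q and (not q implies r)) implies Dia (q and (not q implies r))), u   [and-rule on 1]
3. Dia (q implies p), u   [and-rule on 1]
4. Box Dia (q and (not q implies r)), u   [neg-implies-rule on 2]
5. not Dia (q and (not q implies r)), u   [neg-implies-rule on 2]
6. Dia (q and (not q implies r)), u   [Box-rule on 4 via uRu]
7. not (q and (not q implies r)), u   [neg-Dia-rule on 5 via uRu]
8. not (not q implies r), u   [neg-and-rule on 7 (branches; this branch)]
9. not q, u   [neg-implies-rule on 8]
10. not r, u   [neg-implies-rule on 8]
11. q implies p, v   [Dia-rule on 3: fresh world v, uRv]
12. Dia (q and (not q implies r)), v   [Box-rule on 4 via uRv]
13. not (q and (not q implies r)), v   [neg-Dia-rule on 5 via uRv]
14. p, v   [implies-rule on 11 (branches; this branch)]
15. not (not q implies r), v   [neg-and-rule on 13 (branches; this branch)]
16. not q, v   [neg-implies-rule on 15]
17. not r, v   [neg-implies-rule on 15]
18. q and (not q implies r), w   [Dia-rule on 6: fresh world w, uRw]
19. q, w   [and-rule on 18]
20. not q implies r, w   [and-rule on 18]
21. Dia (q and (not q implies r)), w   [Box-rule on 4 via uRw]
22. not (q and (not q implies r)), w   [neg-Dia-rule on 5 via uRw]
23. r, w   [implies-rule on 20 (branches; this branch)]
24. not (not q implies r), w   [neg-and-rule on 22 (branches; this branch)]
25. not q, w   [neg-implies-rule on 24]
26. not r, w   [neg-implies-rule on 24]
Accessibility: uRu, uRv, uRw, vRv, wRw
Branch closes: q and not q both at w.
Every branch closes (one shown): unsatisfiable in T, hence also in S4, S5 (every S4/S5-frame is a T-frame).
K-tableau for the formula:
1. not (Box Dia (q and (not q implies r)) implies Dia (q and (not q implies r))) and Dia (q implies p), u
2. not (Box Dia (q and (not q implies r)) implies Dia (q and (not q implies r))), u   [and-rule on 1]
3. Dia (q implies p), u   [and-rule on 1]
4. Box Dia (q and (not q implies r)), u   [neg-implies-rule on 2]
5. not Dia (q and (not q implies r)), u   [neg-implies-rule on 2]
6. q implies p, v   [Dia-rule on 3: fresh world v, uRv]
7. Dia (q and (not q implies r)), v   [Box-rule on 4 via uRv]
8. not (q and (not q implies r)), v   [neg-Dia-rule on 5 via uRv]
9. p, v   [implies-rule on 6 (branches; this branch)]
10. not (not q implies r), v   [neg-and-rule on 8 (branches; this branch)]
11. not q, v   [neg-implies-rule on 10]
12. not r, v   [neg-implies-rule on 10]
13. q and (not q implies r), w   [Dia-rule on 7: fresh world w, vRw]
14. q, w   [and-rule on 13]
15. not q implies r, w   [and-rule on 13]
16. r, w   [implies-rule on 15 (branches; this branch)]
Accessibility: uRv, vRw
Complete open branch: satisfiable in K.

K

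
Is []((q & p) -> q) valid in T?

Tableau for the negation ~[]((q & p) -> q):
1. ~[]((q & p) -> q), u
2. ~((q & p) -> q), v
3. q & p, v
4. ~q, v
5. q, v
6. p, v
Accessibility: uRu, uRv, vRv
Branch closes: q and ~q both at v.
Every branch of the negation's tableau closes; the branch above is one of them.

Valid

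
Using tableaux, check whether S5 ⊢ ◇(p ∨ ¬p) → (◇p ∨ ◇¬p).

Yes, valid

Tableau for the negation ¬(◇(p ∨ ¬p) → (◇p ∨ ◇¬p)):
1. ¬(◇(p ∨ ¬p) → (◇p ∨ ◇¬p)), u
2. ◇(p ∨ ¬p), u
3. ¬(◇p ∨ ◇¬p), u
4. ¬◇p, u
5. ¬◇¬p, u
6. ¬p, u
7. p, u
Accessibility: uRu
Branch closes: p and ¬p both at u.
All branches of the negation close; one closing branch shown above.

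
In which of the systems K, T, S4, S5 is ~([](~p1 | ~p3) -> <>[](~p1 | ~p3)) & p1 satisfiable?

K

T-tableau for the formula:
1. ~([](~p1 | ~p3) -> <>[](~p1 | ~p3)) & p1, u
2. ~([](~p1 | ~p3) -> <>[](~p1 | ~p3)), u
3. p1, u
4. [](~p1 | ~p3), u
5. ~<>[](~p1 | ~p3), u
6. ~p1 | ~p3, u
7. ~[](~p1 | ~p3), u
8. ~p3, u
9. ~(~p1 | ~p3), v
10. p1, v
11. p3, v
12. ~p1 | ~p3, v
13. ~[](~p1 | ~p3), v
14. ~p3, v
Accessibility: uRu, uRv, vRv
Branch closes: p3 and ~p3 both at v.
Every branch closes (one shown): unsatisfiable in T, hence also in S4, S5 (every S4/S5-frame is a T-frame).
K-tableau for the formula:
1. ~([](~p1 | ~p3) -> <>[](~p1 | ~p3)) & p1, u
2. ~([](~p1 | ~p3) -> <>[](~p1 | ~p3)), u
3. p1, u
4. [](~p1 | ~p3), u
5. ~<>[](~p1 | ~p3), u
Complete open branch: satisfiable in K.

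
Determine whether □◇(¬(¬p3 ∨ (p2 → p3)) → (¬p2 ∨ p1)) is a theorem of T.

Yes, valid

Tableau for the negation ¬□◇(¬(¬p3 ∨ (p2 → p3)) → (¬p2 ∨ p1)):
1. ¬□◇(¬(¬p3 ∨ (p2 → p3)) → (¬p2 ∨ p1)), w0
2. ¬◇(¬(¬p3 ∨ (p2 → p3)) → (¬p2 ∨ p1)), w1   [¬□-rule on 1: fresh world w1, w0Rw1]
3. ¬(¬(¬p3 ∨ (p2 → p3)) → (¬p2 ∨ p1)), w1   [¬◇-rule on 2 via w1Rw1]
4. ¬(¬p3 ∨ (p2 → p3)), w1   [¬→-rule on 3]
5. ¬(¬p2 ∨ p1), w1   [¬→-rule on 3]
6. p3, w1   [¬∨-rule on 4]
7. ¬(p2 → p3), w1   [¬∨-rule on 4]
8. p2, w1   [¬∨-rule on 5]
9. ¬p1, w1   [¬∨-rule on 5]
10. ¬p3, w1   [¬→-rule on 7]
Accessibility: w0Rw0, w0Rw1, w1Rw1
Branch closes: p3 and ¬p3 both at w1.
Every branch of the negation's tableau closes; the branch above is one of them.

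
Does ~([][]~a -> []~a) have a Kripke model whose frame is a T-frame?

Unsatisfiable

1. ~([][]~a -> []~a), w0
2. [][]~a, w0
3. ~[]~a, w0
4. []~a, w0
5. ~a, w0
6. a, w1
7. []~a, w1
8. ~a, w1
Accessibility: w0Rw0, w0Rw1, w1Rw1
Branch closes: a and ~a both at w1.
Every branch closes; the branch above is one of them.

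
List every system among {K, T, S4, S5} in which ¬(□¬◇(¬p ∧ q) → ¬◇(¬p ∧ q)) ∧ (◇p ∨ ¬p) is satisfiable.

T-tableau for the formula:
1. ¬(□¬◇(¬p ∧ q) → ¬◇(¬p ∧ q)) ∧ (◇p ∨ ¬p), w0
2. ¬(□¬◇(¬p ∧ q) → ¬◇(¬p ∧ q)), w0   [∧-rule on 1]
3. ◇p ∨ ¬p, w0   [∧-rule on 1]
4. □¬◇(¬p ∧ q), w0   [¬→-rule on 2]
5. ◇(¬p ∧ q), w0   [¬→-rule on 2]
6. ¬◇(¬p ∧ q), w0   [□-rule on 4 via w0Rw0]
7. ¬(¬p ∧ q), w0   [¬◇-rule on 6 via w0Rw0]
8. ¬p, w0   [∨-rule on 3 (branches; this branch)]
9. ¬q, w0   [¬∧-rule on 7 (branches; this branch)]
10. ¬p ∧ q, w1   [◇-rule on 5: fresh world w1, w0Rw1]
11. ¬p, w1   [∧-rule on 10]
12. q, w1   [∧-rule on 10]
13. ¬◇(¬p ∧ q), w1   [□-rule on 4 via w0Rw1]
14. ¬(¬p ∧ q), w1   [¬◇-rule on 6 via w0Rw1]
15. ¬q, w1   [¬∧-rule on 14 (branches; this branch)]
Accessibility: w0Rw0, w0Rw1, w1Rw1
Branch closes: q and ¬q both at w1.
Every branch closes (one shown): unsatisfiable in T, hence also in S4, S5 (every S4/S5-frame is a T-frame).
K-tableau for the formula:
1. ¬(□¬◇(¬p ∧ q) → ¬◇(¬p ∧ q)) ∧ (◇p ∨ ¬p), w0
2. ¬(□¬◇(¬p ∧ q) → ¬◇(¬p ∧ q)), w0   [∧-rule on 1]
3. ◇p ∨ ¬p, w0   [∧-rule on 1]
4. □¬◇(¬p ∧ q), w0   [¬→-rule on 2]
5. ◇(¬p ∧ q), w0   [¬→-rule on 2]
6. ¬p, w0   [∨-rule on 3 (branches; this branch)]
7. ¬p ∧ q, w1   [◇-rule on 5: fresh world w1, w0Rw1]
8. ¬p, w1   [∧-rule on 7]
9. q, w1   [∧-rule on 7]
10. ¬◇(¬p ∧ q), w1   [□-rule on 4 via w0Rw1]
Accessibility: w0Rw1
Complete open branch: satisfiable in K.

K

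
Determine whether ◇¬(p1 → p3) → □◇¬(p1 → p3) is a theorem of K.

Invalid (countermodel exists)

Tableau for the negation ¬(◇¬(p1 → p3) → □◇¬(p1 → p3)):
1. ¬(◇¬(p1 → p3) → □◇¬(p1 → p3)), u
2. ◇¬(p1 → p3), u
3. ¬□◇¬(p1 → p3), u
4. ¬(p1 → p3), v
5. p1, v
6. ¬p3, v
7. ¬◇¬(p1 → p3), w
Accessibility: uRv, uRw
The negation has an open branch (countermodel exists).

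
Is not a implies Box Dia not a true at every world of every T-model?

Invalid (countermodel exists)

Tableau for the negation not (not a implies Box Dia not a):
1. not (not a implies Box Dia not a), u
2. not a, u
3. not Box Dia not a, u
4. not Dia not a, v
5. a, v
Accessibility: uRu, uRv, vRv
The negation has an open branch (countermodel exists).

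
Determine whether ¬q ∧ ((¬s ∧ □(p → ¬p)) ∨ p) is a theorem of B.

Invalid (countermodel exists)

Tableau for the negation ¬(¬q ∧ ((¬s ∧ □(p → ¬p)) ∨ p)):
1. ¬(¬q ∧ ((¬s ∧ □(p → ¬p)) ∨ p)), 0
2. ¬((¬s ∧ □(p → ¬p)) ∨ p), 0   [¬∧-rule on 1 (branches; this branch)]
3. ¬(¬s ∧ □(p → ¬p)), 0   [¬∨-rule on 2]
4. ¬p, 0   [¬∨-rule on 2]
5. ¬□(p → ¬p), 0   [¬∧-rule on 3 (branches; this branch)]
6. ¬(p → ¬p), 1   [¬□-rule on 5: fresh world 1, 0R1]
7. p, 1   [¬→-rule on 6]
Accessibility: 0R0, 0R1, 1R0, 1R1
The negation has an open branch (countermodel exists).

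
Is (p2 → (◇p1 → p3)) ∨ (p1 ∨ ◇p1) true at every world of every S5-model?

Tableau for the negation ¬((p2 → (◇p1 → p3)) ∨ (p1 ∨ ◇p1)):
1. ¬((p2 → (◇p1 → p3)) ∨ (p1 ∨ ◇p1)), u
2. ¬(p2 → (◇p1 → p3)), u
3. ¬(p1 ∨ ◇p1), u
4. p2, u
5. ¬(◇p1 → p3), u
6. ¬p1, u
7. ¬◇p1, u
8. ◇p1, u
9. ¬p3, u
10. p1, v
11. ¬p1, v
Accessibility: uRu, uRv, vRu, vRv
Branch closes: p1 and ¬p1 both at v.
All branches of the negation close; one closing branch shown above.

Valid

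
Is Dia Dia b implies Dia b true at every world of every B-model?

No, not valid

Tableau for the negation not (Dia Dia b implies Dia b):
1. not (Dia Dia b implies Dia b), 0
2. Dia Dia b, 0
3. not Dia b, 0
4. not b, 0
5. Dia b, 1
6. not b, 1
7. b, 2
Accessibility: 0R0, 0R1, 1R0, 1R1, 1R2, 2R1, 2R2
The negation has an open branch (countermodel exists).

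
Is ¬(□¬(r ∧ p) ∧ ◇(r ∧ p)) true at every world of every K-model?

Tableau for the negation □¬(r ∧ p) ∧ ◇(r ∧ p):
1. □¬(r ∧ p) ∧ ◇(r ∧ p), w0
2. □¬(r ∧ p), w0
3. ◇(r ∧ p), w0
4. r ∧ p, w1
5. r, w1
6. p, w1
7. ¬(r ∧ p), w1
8. ¬p, w1
Accessibility: w0Rw1
Branch closes: p and ¬p both at w1.
All branches of the negation close; one closing branch shown above.

Valid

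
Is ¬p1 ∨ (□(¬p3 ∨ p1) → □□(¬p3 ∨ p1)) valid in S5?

Yes, valid

Tableau for the negation ¬(¬p1 ∨ (□(¬p3 ∨ p1) → □□(¬p3 ∨ p1))):
1. ¬(¬p1 ∨ (□(¬p3 ∨ p1) → □□(¬p3 ∨ p1))), u
2. p1, u   [¬∨-rule on 1]
3. ¬(□(¬p3 ∨ p1) → □□(¬p3 ∨ p1)), u   [¬∨-rule on 1]
4. □(¬p3 ∨ p1), u   [¬→-rule on 3]
5. ¬□□(¬p3 ∨ p1), u   [¬→-rule on 3]
6. ¬p3 ∨ p1, u   [□-rule on 4 via uRu]
7. ¬□(¬p3 ∨ p1), v   [¬□-rule on 5: fresh world v, uRv]
8. ¬p3 ∨ p1, v   [□-rule on 4 via uRv]
9. p1, v   [∨-rule on 8 (branches; this branch)]
10. ¬(¬p3 ∨ p1), w   [¬□-rule on 7: fresh world w, vRw]
11. p3, w   [¬∨-rule on 10]
12. ¬p1, w   [¬∨-rule on 10]
13. ¬p3 ∨ p1, w   [□-rule on 4 via uRw]
14. p1, w   [∨-rule on 13 (branches; this branch)]
Accessibility: uRu, uRv, uRw, vRu, vRv, vRw, wRu, wRv, wRw
Branch closes: p1 and ¬p1 both at w.
All branches of the negation close; one closing branch shown above.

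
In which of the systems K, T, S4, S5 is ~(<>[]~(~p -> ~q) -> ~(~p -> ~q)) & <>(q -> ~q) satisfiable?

K, T, S4

S4-tableau for the formula:
1. ~(<>[]~(~p -> ~q) -> ~(~p -> ~q)) & <>(q -> ~q), 0
2. ~(<>[]~(~p -> ~q) -> ~(~p -> ~q)), 0
3. <>(q -> ~q), 0
4. <>[]~(~p -> ~q), 0
5. ~p -> ~q, 0
6. ~q, 0
7. q -> ~q, 1
8. ~q, 1
9. []~(~p -> ~q), 2
10. ~(~p -> ~q), 2
11. ~p, 2
12. q, 2
Accessibility: 0R0, 0R1, 0R2, 1R1, 2R2
Complete open branch: satisfiable in S4, hence also in K, T (this S4-model is also a K-model and a T-model).
S5-tableau for the formula:
1. ~(<>[]~(~p -> ~q) -> ~(~p -> ~q)) & <>(q -> ~q), 0
2. ~(<>[]~(~p -> ~q) -> ~(~p -> ~q)), 0
3. <>(q -> ~q), 0
4. <>[]~(~p -> ~q), 0
5. ~p -> ~q, 0
6. ~q, 0
7. q -> ~q, 1
8. ~q, 1
9. []~(~p -> ~q), 2
10. ~(~p -> ~q), 0
11. ~p, 0
12. q, 0
Accessibility: 0R0, 0R1, 0R2, 1R0, 1R1, 1R2, 2R0, 2R1, 2R2
Branch closes: q and ~q both at 0.
Every branch closes (one shown): unsatisfiable in S5.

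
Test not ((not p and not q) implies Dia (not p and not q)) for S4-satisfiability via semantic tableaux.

No, unsatisfiable

1. not ((not p and not q) implies Dia (not p and not q)), w0
2. not p and not q, w0
3. not Dia (not p and not q), w0
4. not p, w0
5. not q, w0
6. not (not p and not q), w0
7. q, w0
Accessibility: w0Rw0
Branch closes: q and not q both at w0.
Every branch closes; the branch above is one of them.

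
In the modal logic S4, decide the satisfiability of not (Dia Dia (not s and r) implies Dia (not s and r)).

1. not (Dia Dia (not s and r) implies Dia (not s and r)), 0
2. Dia Dia (not s and r), 0
3. not Dia (not s and r), 0
4. not (not s and r), 0
5. not r, 0
6. Dia (not s and r), 1
7. not (not s and r), 1
8. not r, 1
9. not s and r, 2
10. not s, 2
11. r, 2
12. not (not s and r), 2
13. not r, 2
Accessibility: 0R0, 0R1, 0R2, 1R1, 1R2, 2R2
Branch closes: r and not r both at 2.
(One branch shown.) All branches close.

Unsatisfiable (every branch closes)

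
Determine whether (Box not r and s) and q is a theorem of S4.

Tableau for the negation not ((Box not r and s) and q):
1. not ((Box not r and s) and q), w0
2. not q, w0   [neg-and-rule on 1 (branches; this branch)]
Accessibility: w0Rw0
The negation has an open branch (countermodel exists).

Not valid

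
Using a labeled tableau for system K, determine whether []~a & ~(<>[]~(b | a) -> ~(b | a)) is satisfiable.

1. []~a & ~(<>[]~(b | a) -> ~(b | a)), w0
2. []~a, w0
3. ~(<>[]~(b | a) -> ~(b | a)), w0
4. <>[]~(b | a), w0
5. b | a, w0
6. a, w0
7. []~(b | a), w1
8. ~a, w1
Accessibility: w0Rw1

Satisfiable (open branch found)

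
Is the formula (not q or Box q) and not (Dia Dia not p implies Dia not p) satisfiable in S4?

Unsatisfiable

1. (not q or Box q) and not (Dia Dia not p implies Dia not p), u
2. not q or Box q, u
3. not (Dia Dia not p implies Dia not p), u
4. Dia Dia not p, u
5. not Dia not p, u
6. p, u
7. Box q, u
8. q, u
9. Dia not p, v
10. p, v
11. q, v
12. not p, w
13. p, w
Accessibility: uRu, uRv, uRw, vRv, vRw, wRw
Branch closes: p and not p both at w.
All branches of the tableau close; one closing branch shown above.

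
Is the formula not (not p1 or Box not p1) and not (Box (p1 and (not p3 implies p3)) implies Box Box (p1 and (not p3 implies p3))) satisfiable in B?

1. not (not p1 or Box not p1) and not (Box (p1 and (not p3 implies p3)) implies Box Box (p1 and (not p3 implies p3))), w0
2. not (not p1 or Box not p1), w0   [and-rule on 1]
3. not (Box (p1 and (not p3 implies p3)) implies Box Box (p1 and (not p3 implies p3))), w0   [and-rule on 1]
4. p1, w0   [neg-or-rule on 2]
5. not Box not p1, w0   [neg-or-rule on 2]
6. Box (p1 and (not p3 implies p3)), w0   [neg-implies-rule on 3]
7. not Box Box (p1 and (not p3 implies p3)), w0   [neg-implies-rule on 3]
8. p1 and (not p3 implies p3), w0   [Box-rule on 6 via w0Rw0]
9. not p3 implies p3, w0   [and-rule on 8]
10. p3, w0   [implies-rule on 9 (branches; this branch)]
11. p1, w1   [neg-Box-rule on 5: fresh world w1, w0Rw1]
12. p1 and (not p3 implies p3), w1   [Box-rule on 6 via w0Rw1]
13. not p3 implies p3, w1   [and-rule on 12]
14. p3, w1   [implies-rule on 13 (branches; this branch)]
15. not Box (p1 and (not p3 implies p3)), w2   [neg-Box-rule on 7: fresh world w2, w0Rw2]
16. p1 and (not p3 implies p3), w2   [Box-rule on 6 via w0Rw2]
17. p1, w2   [and-rule on 16]
18. not p3 implies p3, w2   [and-rule on 16]
19. p3, w2   [implies-rule on 18 (branches; this branch)]
20. not (p1 and (not p3 implies p3)), w3   [neg-Box-rule on 15: fresh world w3, w2Rw3]
21. not (not p3 implies p3), w3   [neg-and-rule on 20 (branches; this branch)]
22. not p3, w3   [neg-implies-rule on 21]
Accessibility: w0Rw0, w0Rw1, w0Rw2, w1Rw0, w1Rw1, w2Rw0, w2Rw2, w2Rw3, w3Rw2, w3Rw3

Yes, satisfiable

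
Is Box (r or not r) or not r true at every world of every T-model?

Tableau for the negation not (Box (r or not r) or not r):
1. not (Box (r or not r) or not r), w0
2. not Box (r or not r), w0
3. r, w0
4. not (r or not r), w1
5. not r, w1
6. r, w1
Accessibility: w0Rw0, w0Rw1, w1Rw1
Branch closes: r and not r both at w1.
Every branch of the negation's tableau closes; the branch above is one of them.

Yes, valid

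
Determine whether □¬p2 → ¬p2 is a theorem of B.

Tableau for the negation ¬(□¬p2 → ¬p2):
1. ¬(□¬p2 → ¬p2), u
2. □¬p2, u
3. p2, u
4. ¬p2, u
Accessibility: uRu
Branch closes: p2 and ¬p2 both at u.
Every branch of the negation's tableau closes; the branch above is one of them.

Valid in B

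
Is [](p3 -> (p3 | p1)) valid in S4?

Tableau for the negation ~[](p3 -> (p3 | p1)):
1. ~[](p3 -> (p3 | p1)), 0
2. ~(p3 -> (p3 | p1)), 1   [~[]-rule on 1: fresh world 1, 0R1]
3. p3, 1   [~->-rule on 2]
4. ~(p3 | p1), 1   [~->-rule on 2]
5. ~p3, 1   [~|-rule on 4]
6. ~p1, 1   [~|-rule on 4]
Accessibility: 0R0, 0R1, 1R1
Branch closes: p3 and ~p3 both at 1.
All branches of the negation close; one closing branch shown above.

Valid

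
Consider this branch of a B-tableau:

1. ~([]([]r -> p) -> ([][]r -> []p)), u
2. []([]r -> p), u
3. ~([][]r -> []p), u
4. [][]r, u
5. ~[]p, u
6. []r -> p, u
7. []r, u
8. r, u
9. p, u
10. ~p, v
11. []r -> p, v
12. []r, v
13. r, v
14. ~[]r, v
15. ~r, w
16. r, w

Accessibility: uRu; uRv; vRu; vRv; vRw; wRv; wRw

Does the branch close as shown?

Yes, closed

Both r and ~r appear at w.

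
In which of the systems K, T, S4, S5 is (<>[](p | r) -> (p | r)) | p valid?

S5-tableau for the negation ~((<>[](p | r) -> (p | r)) | p):
1. ~((<>[](p | r) -> (p | r)) | p), u
2. ~(<>[](p | r) -> (p | r)), u
3. ~p, u
4. <>[](p | r), u
5. ~(p | r), u
6. ~r, u
7. [](p | r), v
8. p | r, u
9. p | r, v
10. r, u
Accessibility: uRu, uRv, vRu, vRv
Branch closes: r and ~r both at u.
Every branch closes (one shown): valid in S5.
S4-tableau for the negation ~((<>[](p | r) -> (p | r)) | p):
1. ~((<>[](p | r) -> (p | r)) | p), u
2. ~(<>[](p | r) -> (p | r)), u
3. ~p, u
4. <>[](p | r), u
5. ~(p | r), u
6. ~r, u
7. [](p | r), v
8. p | r, v
9. r, v
Accessibility: uRu, uRv, vRv
Complete open branch: countermodel on an S4-frame, so not valid in S4, nor in K, T (the same frame is also a K-frame and a T-frame).

S5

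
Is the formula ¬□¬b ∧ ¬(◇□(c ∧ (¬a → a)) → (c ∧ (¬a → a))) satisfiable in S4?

1. ¬□¬b ∧ ¬(◇□(c ∧ (¬a → a)) → (c ∧ (¬a → a))), u
2. ¬□¬b, u   [∧-rule on 1]
3. ¬(◇□(c ∧ (¬a → a)) → (c ∧ (¬a → a))), u   [∧-rule on 1]
4. ◇□(c ∧ (¬a → a)), u   [¬→-rule on 3]
5. ¬(c ∧ (¬a → a)), u   [¬→-rule on 3]
6. ¬(¬a → a), u   [¬∧-rule on 5 (branches; this branch)]
7. ¬a, u   [¬→-rule on 6]
8. b, v   [¬□-rule on 2: fresh world v, uRv]
9. □(c ∧ (¬a → a)), w   [◇-rule on 4: fresh world w, uRw]
10. c ∧ (¬a → a), w   [□-rule on 9 via wRw]
11. c, w   [∧-rule on 10]
12. ¬a → a, w   [∧-rule on 10]
13. a, w   [→-rule on 12 (branches; this branch)]
Accessibility: uRu, uRv, uRw, vRv, wRw

Satisfiable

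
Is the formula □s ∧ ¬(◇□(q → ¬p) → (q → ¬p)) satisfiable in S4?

1. □s ∧ ¬(◇□(q → ¬p) → (q → ¬p)), 0
2. □s, 0
3. ¬(◇□(q → ¬p) → (q → ¬p)), 0
4. ◇□(q → ¬p), 0
5. ¬(q → ¬p), 0
6. q, 0
7. p, 0
8. s, 0
9. □(q → ¬p), 1
10. s, 1
11. q → ¬p, 1
12. ¬p, 1
Accessibility: 0R0, 0R1, 1R1

Yes, satisfiable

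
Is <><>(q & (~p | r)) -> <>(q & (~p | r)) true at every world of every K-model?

Tableau for the negation ~(<><>(q & (~p | r)) -> <>(q & (~p | r))):
1. ~(<><>(q & (~p | r)) -> <>(q & (~p | r))), 0
2. <><>(q & (~p | r)), 0
3. ~<>(q & (~p | r)), 0
4. <>(q & (~p | r)), 1
5. ~(q & (~p | r)), 1
6. ~(~p | r), 1
7. p, 1
8. ~r, 1
9. q & (~p | r), 2
10. q, 2
11. ~p | r, 2
12. r, 2
Accessibility: 0R1, 1R2
The negation has an open branch (countermodel exists).

Not valid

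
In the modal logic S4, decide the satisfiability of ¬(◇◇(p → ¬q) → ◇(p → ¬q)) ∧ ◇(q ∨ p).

Unsatisfiable (every branch closes)

1. ¬(◇◇(p → ¬q) → ◇(p → ¬q)) ∧ ◇(q ∨ p), w0
2. ¬(◇◇(p → ¬q) → ◇(p → ¬q)), w0
3. ◇(q ∨ p), w0
4. ◇◇(p → ¬q), w0
5. ¬◇(p → ¬q), w0
6. ¬(p → ¬q), w0
7. p, w0
8. q, w0
9. q ∨ p, w1
10. ¬(p → ¬q), w1
11. p, w1
12. q, w1
13. ◇(p → ¬q), w2
14. ¬(p → ¬q), w2
15. p, w2
16. q, w2
17. p → ¬q, w3
18. ¬(p → ¬q), w3
19. p, w3
20. q, w3
21. ¬q, w3
Accessibility: w0Rw0, w0Rw1, w0Rw2, w0Rw3, w1Rw1, w2Rw2, w2Rw3, w3Rw3
Branch closes: q and ¬q both at w3.
(One branch shown.) All branches close.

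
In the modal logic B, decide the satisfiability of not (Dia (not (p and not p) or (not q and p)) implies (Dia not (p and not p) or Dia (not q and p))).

1. not (Dia (not (p and not p) or (not q and p)) implies (Dia not (p and not p) or Dia (not q and p))), w0
2. Dia (not (p and not p) or (not q and p)), w0   [neg-implies-rule on 1]
3. not (Dia not (p and not p) or Dia (not q and p)), w0   [neg-implies-rule on 1]
4. not Dia not (p and not p), w0   [neg-or-rule on 3]
5. not Dia (not q and p), w0   [neg-or-rule on 3]
6. p and not p, w0   [neg-Dia-rule on 4 via w0Rw0]
7. p, w0   [and-rule on 6]
8. not p, w0   [and-rule on 6]
Accessibility: w0Rw0
Branch closes: p and not p both at w0.
All branches of the tableau close; one closing branch shown above.

Unsatisfiable (every branch closes)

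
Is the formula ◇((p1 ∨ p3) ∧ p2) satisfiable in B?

Satisfiable

1. ◇((p1 ∨ p3) ∧ p2), u
2. (p1 ∨ p3) ∧ p2, v
3. p1 ∨ p3, v
4. p2, v
5. p3, v
Accessibility: uRu, uRv, vRu, vRv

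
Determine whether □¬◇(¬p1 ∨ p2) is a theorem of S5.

No, not valid

Tableau for the negation ¬□¬◇(¬p1 ∨ p2):
1. ¬□¬◇(¬p1 ∨ p2), u
2. ◇(¬p1 ∨ p2), v
3. ¬p1 ∨ p2, w
4. p2, w
Accessibility: uRu, uRv, uRw, vRu, vRv, vRw, wRu, wRv, wRw
The negation has an open branch (countermodel exists).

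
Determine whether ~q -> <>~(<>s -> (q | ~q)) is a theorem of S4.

Tableau for the negation ~(~q -> <>~(<>s -> (q | ~q))):
1. ~(~q -> <>~(<>s -> (q | ~q))), w0
2. ~q, w0   [~->-rule on 1]
3. ~<>~(<>s -> (q | ~q)), w0   [~->-rule on 1]
4. <>s -> (q | ~q), w0   [~<>-rule on 3 via w0Rw0]
5. q | ~q, w0   [->-rule on 4 (branches; this branch)]
Accessibility: w0Rw0
The negation has an open branch (countermodel exists).

Invalid (countermodel exists)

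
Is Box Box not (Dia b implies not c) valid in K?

Not valid

Tableau for the negation not Box Box not (Dia b implies not c):
1. not Box Box not (Dia b implies not c), 0
2. not Box not (Dia b implies not c), 1   [neg-Box-rule on 1: fresh world 1, 0R1]
3. Dia b implies not c, 2   [neg-Box-rule on 2: fresh world 2, 1R2]
4. not c, 2   [implies-rule on 3 (branches; this branch)]
Accessibility: 0R1, 1R2
The negation has an open branch (countermodel exists).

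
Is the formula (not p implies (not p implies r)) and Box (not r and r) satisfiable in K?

Satisfiable (open branch found)

1. (not p implies (not p implies r)) and Box (not r and r), w0
2. not p implies (not p implies r), w0
3. Box (not r and r), w0
4. not p implies r, w0
5. r, w0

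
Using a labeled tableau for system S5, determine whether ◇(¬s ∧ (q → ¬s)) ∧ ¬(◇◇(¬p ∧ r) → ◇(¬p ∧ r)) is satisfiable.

1. ◇(¬s ∧ (q → ¬s)) ∧ ¬(◇◇(¬p ∧ r) → ◇(¬p ∧ r)), u
2. ◇(¬s ∧ (q → ¬s)), u   [∧-rule on 1]
3. ¬(◇◇(¬p ∧ r) → ◇(¬p ∧ r)), u   [∧-rule on 1]
4. ◇◇(¬p ∧ r), u   [¬→-rule on 3]
5. ¬◇(¬p ∧ r), u   [¬→-rule on 3]
6. ¬(¬p ∧ r), u   [¬◇-rule on 5 via uRu]
7. ¬r, u   [¬∧-rule on 6 (branches; this branch)]
8. ¬s ∧ (q → ¬s), v   [◇-rule on 2: fresh world v, uRv]
9. ¬s, v   [∧-rule on 8]
10. q → ¬s, v   [∧-rule on 8]
11. ¬(¬p ∧ r), v   [¬◇-rule on 5 via uRv]
12. ¬r, v   [¬∧-rule on 11 (branches; this branch)]
13. ◇(¬p ∧ r), w   [◇-rule on 4: fresh world w, uRw]
14. ¬(¬p ∧ r), w   [¬◇-rule on 5 via uRw]
15. ¬r, w   [¬∧-rule on 14 (branches; this branch)]
16. ¬p ∧ r, x   [◇-rule on 13: fresh world x, wRx]
17. ¬p, x   [∧-rule on 16]
18. r, x   [∧-rule on 16]
19. ¬(¬p ∧ r), x   [¬◇-rule on 5 via uRx]
20. ¬r, x   [¬∧-rule on 19 (branches; this branch)]
Accessibility: uRu, uRv, uRw, uRx, vRu, vRv, vRw, vRx, wRu, wRv, wRw, wRx, xRu, xRv, xRw, xRx
Branch closes: r and ¬r both at x.
Every branch closes; the branch above is one of them.

No, unsatisfiable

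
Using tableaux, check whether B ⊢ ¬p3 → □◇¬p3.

Valid

Tableau for the negation ¬(¬p3 → □◇¬p3):
1. ¬(¬p3 → □◇¬p3), 0
2. ¬p3, 0
3. ¬□◇¬p3, 0
4. ¬◇¬p3, 1
5. p3, 0
Accessibility: 0R0, 0R1, 1R0, 1R1
Branch closes: p3 and ¬p3 both at 0.
Every branch of the negation's tableau closes; the branch above is one of them.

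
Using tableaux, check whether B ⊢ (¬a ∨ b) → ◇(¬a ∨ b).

Tableau for the negation ¬((¬a ∨ b) → ◇(¬a ∨ b)):
1. ¬((¬a ∨ b) → ◇(¬a ∨ b)), 0
2. ¬a ∨ b, 0
3. ¬◇(¬a ∨ b), 0
4. ¬(¬a ∨ b), 0
5. a, 0
6. ¬b, 0
7. b, 0
Accessibility: 0R0
Branch closes: b and ¬b both at 0.
Every branch of the negation's tableau closes; the branch above is one of them.

Valid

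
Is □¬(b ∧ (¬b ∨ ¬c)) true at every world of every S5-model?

Tableau for the negation ¬□¬(b ∧ (¬b ∨ ¬c)):
1. ¬□¬(b ∧ (¬b ∨ ¬c)), w0
2. b ∧ (¬b ∨ ¬c), w1
3. b, w1
4. ¬b ∨ ¬c, w1
5. ¬c, w1
Accessibility: w0Rw0, w0Rw1, w1Rw0, w1Rw1
The negation has an open branch (countermodel exists).

Not valid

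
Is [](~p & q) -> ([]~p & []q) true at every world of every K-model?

Valid

Tableau for the negation ~([](~p & q) -> ([]~p & []q)):
1. ~([](~p & q) -> ([]~p & []q)), u
2. [](~p & q), u
3. ~([]~p & []q), u
4. ~[]q, u
5. ~q, v
6. ~p & q, v
7. ~p, v
8. q, v
Accessibility: uRv
Branch closes: q and ~q both at v.
All branches of the negation close; one closing branch shown above.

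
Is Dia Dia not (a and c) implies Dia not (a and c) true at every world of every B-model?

Tableau for the negation not (Dia Dia not (a and c) implies Dia not (a and c)):
1. not (Dia Dia not (a and c) implies Dia not (a and c)), u
2. Dia Dia not (a and c), u
3. not Dia not (a and c), u
4. a and c, u
5. a, u
6. c, u
7. Dia not (a and c), v
8. a and c, v
9. a, v
10. c, v
11. not (a and c), w
12. not c, w
Accessibility: uRu, uRv, vRu, vRv, vRw, wRv, wRw
The negation has an open branch (countermodel exists).

Invalid (countermodel exists)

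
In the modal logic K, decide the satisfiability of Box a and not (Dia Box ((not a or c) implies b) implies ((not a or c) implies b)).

Satisfiable

1. Box a and not (Dia Box ((not a or c) implies b) implies ((not a or c) implies b)), 0
2. Box a, 0
3. not (Dia Box ((not a or c) implies b) implies ((not a or c) implies b)), 0
4. Dia Box ((not a or c) implies b), 0
5. not ((not a or c) implies b), 0
6. not a or c, 0
7. not b, 0
8. c, 0
9. Box ((not a or c) implies b), 1
10. a, 1
Accessibility: 0R1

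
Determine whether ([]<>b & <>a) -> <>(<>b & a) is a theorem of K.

Tableau for the negation ~(([]<>b & <>a) -> <>(<>b & a)):
1. ~(([]<>b & <>a) -> <>(<>b & a)), w0
2. []<>b & <>a, w0
3. ~<>(<>b & a), w0
4. []<>b, w0
5. <>a, w0
6. a, w1
7. ~(<>b & a), w1
8. <>b, w1
9. ~<>b, w1
10. b, w2
11. ~b, w2
Accessibility: w0Rw1, w1Rw2
Branch closes: b and ~b both at w2.
Every branch of the negation's tableau closes; the branch above is one of them.

Valid in K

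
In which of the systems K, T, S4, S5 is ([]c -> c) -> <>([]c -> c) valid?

T, S4, S5

T-tableau for the negation ~(([]c -> c) -> <>([]c -> c)):
1. ~(([]c -> c) -> <>([]c -> c)), u
2. []c -> c, u   [~->-rule on 1]
3. ~<>([]c -> c), u   [~->-rule on 1]
4. ~([]c -> c), u   [~<>-rule on 3 via uRu]
5. []c, u   [~->-rule on 4]
6. ~c, u   [~->-rule on 4]
7. c, u   [[]-rule on 5 via uRu]
Accessibility: uRu
Branch closes: c and ~c both at u.
Every branch closes (one shown): valid in T, hence also in S4, S5 (every theorem of T is a theorem of S4 and S5).
K-tableau for the negation ~(([]c -> c) -> <>([]c -> c)):
1. ~(([]c -> c) -> <>([]c -> c)), u
2. []c -> c, u   [~->-rule on 1]
3. ~<>([]c -> c), u   [~->-rule on 1]
4. c, u   [->-rule on 2 (branches; this branch)]
Complete open branch: countermodel on a K-frame, so not valid in K.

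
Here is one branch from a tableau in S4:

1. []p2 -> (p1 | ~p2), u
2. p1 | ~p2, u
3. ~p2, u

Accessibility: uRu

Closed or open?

No world carries both an atom and its negation.

No, open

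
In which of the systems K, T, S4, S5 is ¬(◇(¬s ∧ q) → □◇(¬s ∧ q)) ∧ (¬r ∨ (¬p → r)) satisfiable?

S5-tableau for the formula:
1. ¬(◇(¬s ∧ q) → □◇(¬s ∧ q)) ∧ (¬r ∨ (¬p → r)), w0
2. ¬(◇(¬s ∧ q) → □◇(¬s ∧ q)), w0   [∧-rule on 1]
3. ¬r ∨ (¬p → r), w0   [∧-rule on 1]
4. ◇(¬s ∧ q), w0   [¬→-rule on 2]
5. ¬□◇(¬s ∧ q), w0   [¬→-rule on 2]
6. ¬p → r, w0   [∨-rule on 3 (branches; this branch)]
7. r, w0   [→-rule on 6 (branches; this branch)]
8. ¬s ∧ q, w1   [◇-rule on 4: fresh world w1, w0Rw1]
9. ¬s, w1   [∧-rule on 8]
10. q, w1   [∧-rule on 8]
11. ¬◇(¬s ∧ q), w2   [¬□-rule on 5: fresh world w2, w0Rw2]
12. ¬(¬s ∧ q), w0   [¬◇-rule on 11 via w2Rw0]
13. ¬(¬s ∧ q), w1   [¬◇-rule on 11 via w2Rw1]
14. ¬(¬s ∧ q), w2   [¬◇-rule on 11 via w2Rw2]
15. ¬q, w0   [¬∧-rule on 12 (branches; this branch)]
16. ¬q, w1   [¬∧-rule on 13 (branches; this branch)]
Accessibility: w0Rw0, w0Rw1, w0Rw2, w1Rw0, w1Rw1, w1Rw2, w2Rw0, w2Rw1, w2Rw2
Branch closes: q and ¬q both at w1.
Every branch closes (one shown): unsatisfiable in S5.
S4-tableau for the formula:
1. ¬(◇(¬s ∧ q) → □◇(¬s ∧ q)) ∧ (¬r ∨ (¬p → r)), w0
2. ¬(◇(¬s ∧ q) → □◇(¬s ∧ q)), w0   [∧-rule on 1]
3. ¬r ∨ (¬p → r), w0   [∧-rule on 1]
4. ◇(¬s ∧ q), w0   [¬→-rule on 2]
5. ¬□◇(¬s ∧ q), w0   [¬→-rule on 2]
6. ¬p → r, w0   [∨-rule on 3 (branches; this branch)]
7. r, w0   [→-rule on 6 (branches; this branch)]
8. ¬s ∧ q, w1   [◇-rule on 4: fresh world w1, w0Rw1]
9. ¬s, w1   [∧-rule on 8]
10. q, w1   [∧-rule on 8]
11. ¬◇(¬s ∧ q), w2   [¬□-rule on 5: fresh world w2, w0Rw2]
12. ¬(¬s ∧ q), w2   [¬◇-rule on 11 via w2Rw2]
13. ¬q, w2   [¬∧-rule on 12 (branches; this branch)]
Accessibility: w0Rw0, w0Rw1, w0Rw2, w1Rw1, w2Rw2
Complete open branch: satisfiable in S4, hence also in K, T (this S4-model is also a K-model and a T-model).

K, T, S4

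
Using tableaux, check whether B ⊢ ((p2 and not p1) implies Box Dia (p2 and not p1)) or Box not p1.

Valid in B

Tableau for the negation not (((p2 and not p1) implies Box Dia (p2 and not p1)) or Box not p1):
1. not (((p2 and not p1) implies Box Dia (p2 and not p1)) or Box not p1), u
2. not ((p2 and not p1) implies Box Dia (p2 and not p1)), u
3. not Box not p1, u
4. p2 and not p1, u
5. not Box Dia (p2 and not p1), u
6. p2, u
7. not p1, u
8. p1, v
9. not Dia (p2 and not p1), w
10. not (p2 and not p1), u
11. not (p2 and not p1), w
12. p1, u
Accessibility: uRu, uRv, uRw, vRu, vRv, wRu, wRw
Branch closes: p1 and not p1 both at u.
Every branch of the negation's tableau closes; the branch above is one of them.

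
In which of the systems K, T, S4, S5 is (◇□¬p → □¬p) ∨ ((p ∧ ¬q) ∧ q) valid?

S5-tableau for the negation ¬((◇□¬p → □¬p) ∨ ((p ∧ ¬q) ∧ q)):
1. ¬((◇□¬p → □¬p) ∨ ((p ∧ ¬q) ∧ q)), u
2. ¬(◇□¬p → □¬p), u   [¬∨-rule on 1]
3. ¬((p ∧ ¬q) ∧ q), u   [¬∨-rule on 1]
4. ◇□¬p, u   [¬→-rule on 2]
5. ¬□¬p, u   [¬→-rule on 2]
6. ¬(p ∧ ¬q), u   [¬∧-rule on 3 (branches; this branch)]
7. q, u   [¬∧-rule on 6 (branches; this branch)]
8. □¬p, v   [◇-rule on 4: fresh world v, uRv]
9. ¬p, u   [□-rule on 8 via vRu]
10. ¬p, v   [□-rule on 8 via vRv]
11. p, w   [¬□-rule on 5: fresh world w, uRw]
12. ¬p, w   [□-rule on 8 via vRw]
Accessibility: uRu, uRv, uRw, vRu, vRv, vRw, wRu, wRv, wRw
Branch closes: p and ¬p both at w.
Every branch closes (one shown): valid in S5.
S4-tableau for the negation ¬((◇□¬p → □¬p) ∨ ((p ∧ ¬q) ∧ q)):
1. ¬((◇□¬p → □¬p) ∨ ((p ∧ ¬q) ∧ q)), u
2. ¬(◇□¬p → □¬p), u   [¬∨-rule on 1]
3. ¬((p ∧ ¬q) ∧ q), u   [¬∨-rule on 1]
4. ◇□¬p, u   [¬→-rule on 2]
5. ¬□¬p, u   [¬→-rule on 2]
6. ¬q, u   [¬∧-rule on 3 (branches; this branch)]
7. □¬p, v   [◇-rule on 4: fresh world v, uRv]
8. ¬p, v   [□-rule on 7 via vRv]
9. p, w   [¬□-rule on 5: fresh world w, uRw]
Accessibility: uRu, uRv, uRw, vRv, wRw
Complete open branch: countermodel on an S4-frame, so not valid in S4, nor in K, T (the same frame is also a K-frame and a T-frame).

S5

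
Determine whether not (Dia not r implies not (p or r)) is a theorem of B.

Not valid

Tableau for the negation Dia not r implies not (p or r):
1. Dia not r implies not (p or r), u
2. not (p or r), u   [implies-rule on 1 (branches; this branch)]
3. not p, u   [neg-or-rule on 2]
4. not r, u   [neg-or-rule on 2]
Accessibility: uRu
The negation has an open branch (countermodel exists).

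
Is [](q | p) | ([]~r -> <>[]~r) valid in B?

Yes, valid

Tableau for the negation ~([](q | p) | ([]~r -> <>[]~r)):
1. ~([](q | p) | ([]~r -> <>[]~r)), 0
2. ~[](q | p), 0   [~|-rule on 1]
3. ~([]~r -> <>[]~r), 0   [~|-rule on 1]
4. []~r, 0   [~->-rule on 3]
5. ~<>[]~r, 0   [~->-rule on 3]
6. ~r, 0   [[]-rule on 4 via 0R0]
7. ~[]~r, 0   [~<>-rule on 5 via 0R0]
8. ~(q | p), 1   [~[]-rule on 2: fresh world 1, 0R1]
9. ~q, 1   [~|-rule on 8]
10. ~p, 1   [~|-rule on 8]
11. ~r, 1   [[]-rule on 4 via 0R1]
12. ~[]~r, 1   [~<>-rule on 5 via 0R1]
13. r, 2   [~[]-rule on 7: fresh world 2, 0R2]
14. ~r, 2   [[]-rule on 4 via 0R2]
Accessibility: 0R0, 0R1, 0R2, 1R0, 1R1, 2R0, 2R2
Branch closes: r and ~r both at 2.
Every branch of the negation's tableau closes; the branch above is one of them.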